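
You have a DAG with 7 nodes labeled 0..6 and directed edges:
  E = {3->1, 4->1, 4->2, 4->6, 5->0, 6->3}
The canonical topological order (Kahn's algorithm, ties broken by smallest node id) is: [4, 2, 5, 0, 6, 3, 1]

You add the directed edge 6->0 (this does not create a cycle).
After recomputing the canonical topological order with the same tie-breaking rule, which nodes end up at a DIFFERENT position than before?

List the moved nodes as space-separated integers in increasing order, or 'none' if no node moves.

Answer: 0 6

Derivation:
Old toposort: [4, 2, 5, 0, 6, 3, 1]
Added edge 6->0
Recompute Kahn (smallest-id tiebreak):
  initial in-degrees: [2, 2, 1, 1, 0, 0, 1]
  ready (indeg=0): [4, 5]
  pop 4: indeg[1]->1; indeg[2]->0; indeg[6]->0 | ready=[2, 5, 6] | order so far=[4]
  pop 2: no out-edges | ready=[5, 6] | order so far=[4, 2]
  pop 5: indeg[0]->1 | ready=[6] | order so far=[4, 2, 5]
  pop 6: indeg[0]->0; indeg[3]->0 | ready=[0, 3] | order so far=[4, 2, 5, 6]
  pop 0: no out-edges | ready=[3] | order so far=[4, 2, 5, 6, 0]
  pop 3: indeg[1]->0 | ready=[1] | order so far=[4, 2, 5, 6, 0, 3]
  pop 1: no out-edges | ready=[] | order so far=[4, 2, 5, 6, 0, 3, 1]
New canonical toposort: [4, 2, 5, 6, 0, 3, 1]
Compare positions:
  Node 0: index 3 -> 4 (moved)
  Node 1: index 6 -> 6 (same)
  Node 2: index 1 -> 1 (same)
  Node 3: index 5 -> 5 (same)
  Node 4: index 0 -> 0 (same)
  Node 5: index 2 -> 2 (same)
  Node 6: index 4 -> 3 (moved)
Nodes that changed position: 0 6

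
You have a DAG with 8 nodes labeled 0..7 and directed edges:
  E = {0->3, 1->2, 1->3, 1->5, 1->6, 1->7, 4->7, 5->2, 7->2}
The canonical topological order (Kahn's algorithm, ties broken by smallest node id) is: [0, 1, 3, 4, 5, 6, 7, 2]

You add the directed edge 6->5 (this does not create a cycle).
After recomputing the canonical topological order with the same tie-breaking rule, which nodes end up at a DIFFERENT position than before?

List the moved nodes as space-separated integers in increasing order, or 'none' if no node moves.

Answer: 5 6

Derivation:
Old toposort: [0, 1, 3, 4, 5, 6, 7, 2]
Added edge 6->5
Recompute Kahn (smallest-id tiebreak):
  initial in-degrees: [0, 0, 3, 2, 0, 2, 1, 2]
  ready (indeg=0): [0, 1, 4]
  pop 0: indeg[3]->1 | ready=[1, 4] | order so far=[0]
  pop 1: indeg[2]->2; indeg[3]->0; indeg[5]->1; indeg[6]->0; indeg[7]->1 | ready=[3, 4, 6] | order so far=[0, 1]
  pop 3: no out-edges | ready=[4, 6] | order so far=[0, 1, 3]
  pop 4: indeg[7]->0 | ready=[6, 7] | order so far=[0, 1, 3, 4]
  pop 6: indeg[5]->0 | ready=[5, 7] | order so far=[0, 1, 3, 4, 6]
  pop 5: indeg[2]->1 | ready=[7] | order so far=[0, 1, 3, 4, 6, 5]
  pop 7: indeg[2]->0 | ready=[2] | order so far=[0, 1, 3, 4, 6, 5, 7]
  pop 2: no out-edges | ready=[] | order so far=[0, 1, 3, 4, 6, 5, 7, 2]
New canonical toposort: [0, 1, 3, 4, 6, 5, 7, 2]
Compare positions:
  Node 0: index 0 -> 0 (same)
  Node 1: index 1 -> 1 (same)
  Node 2: index 7 -> 7 (same)
  Node 3: index 2 -> 2 (same)
  Node 4: index 3 -> 3 (same)
  Node 5: index 4 -> 5 (moved)
  Node 6: index 5 -> 4 (moved)
  Node 7: index 6 -> 6 (same)
Nodes that changed position: 5 6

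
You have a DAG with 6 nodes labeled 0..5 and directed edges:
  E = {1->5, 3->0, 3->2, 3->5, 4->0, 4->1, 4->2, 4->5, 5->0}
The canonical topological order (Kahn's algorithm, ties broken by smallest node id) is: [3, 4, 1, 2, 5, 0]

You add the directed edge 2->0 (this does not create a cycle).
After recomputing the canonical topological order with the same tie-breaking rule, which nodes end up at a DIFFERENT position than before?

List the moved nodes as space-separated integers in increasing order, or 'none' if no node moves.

Old toposort: [3, 4, 1, 2, 5, 0]
Added edge 2->0
Recompute Kahn (smallest-id tiebreak):
  initial in-degrees: [4, 1, 2, 0, 0, 3]
  ready (indeg=0): [3, 4]
  pop 3: indeg[0]->3; indeg[2]->1; indeg[5]->2 | ready=[4] | order so far=[3]
  pop 4: indeg[0]->2; indeg[1]->0; indeg[2]->0; indeg[5]->1 | ready=[1, 2] | order so far=[3, 4]
  pop 1: indeg[5]->0 | ready=[2, 5] | order so far=[3, 4, 1]
  pop 2: indeg[0]->1 | ready=[5] | order so far=[3, 4, 1, 2]
  pop 5: indeg[0]->0 | ready=[0] | order so far=[3, 4, 1, 2, 5]
  pop 0: no out-edges | ready=[] | order so far=[3, 4, 1, 2, 5, 0]
New canonical toposort: [3, 4, 1, 2, 5, 0]
Compare positions:
  Node 0: index 5 -> 5 (same)
  Node 1: index 2 -> 2 (same)
  Node 2: index 3 -> 3 (same)
  Node 3: index 0 -> 0 (same)
  Node 4: index 1 -> 1 (same)
  Node 5: index 4 -> 4 (same)
Nodes that changed position: none

Answer: none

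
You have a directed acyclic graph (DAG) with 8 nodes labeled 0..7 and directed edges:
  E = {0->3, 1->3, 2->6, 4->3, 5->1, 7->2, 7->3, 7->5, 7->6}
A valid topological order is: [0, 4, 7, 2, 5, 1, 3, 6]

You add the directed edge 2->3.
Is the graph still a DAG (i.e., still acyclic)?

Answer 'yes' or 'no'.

Given toposort: [0, 4, 7, 2, 5, 1, 3, 6]
Position of 2: index 3; position of 3: index 6
New edge 2->3: forward
Forward edge: respects the existing order. Still a DAG, same toposort still valid.
Still a DAG? yes

Answer: yes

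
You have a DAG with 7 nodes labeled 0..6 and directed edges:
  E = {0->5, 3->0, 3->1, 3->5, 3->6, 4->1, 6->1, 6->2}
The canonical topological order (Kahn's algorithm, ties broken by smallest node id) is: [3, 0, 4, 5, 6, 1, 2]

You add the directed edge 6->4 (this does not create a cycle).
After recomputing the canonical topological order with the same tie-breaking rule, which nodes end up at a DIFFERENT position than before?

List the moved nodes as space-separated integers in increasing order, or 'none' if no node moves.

Answer: 1 2 4 5 6

Derivation:
Old toposort: [3, 0, 4, 5, 6, 1, 2]
Added edge 6->4
Recompute Kahn (smallest-id tiebreak):
  initial in-degrees: [1, 3, 1, 0, 1, 2, 1]
  ready (indeg=0): [3]
  pop 3: indeg[0]->0; indeg[1]->2; indeg[5]->1; indeg[6]->0 | ready=[0, 6] | order so far=[3]
  pop 0: indeg[5]->0 | ready=[5, 6] | order so far=[3, 0]
  pop 5: no out-edges | ready=[6] | order so far=[3, 0, 5]
  pop 6: indeg[1]->1; indeg[2]->0; indeg[4]->0 | ready=[2, 4] | order so far=[3, 0, 5, 6]
  pop 2: no out-edges | ready=[4] | order so far=[3, 0, 5, 6, 2]
  pop 4: indeg[1]->0 | ready=[1] | order so far=[3, 0, 5, 6, 2, 4]
  pop 1: no out-edges | ready=[] | order so far=[3, 0, 5, 6, 2, 4, 1]
New canonical toposort: [3, 0, 5, 6, 2, 4, 1]
Compare positions:
  Node 0: index 1 -> 1 (same)
  Node 1: index 5 -> 6 (moved)
  Node 2: index 6 -> 4 (moved)
  Node 3: index 0 -> 0 (same)
  Node 4: index 2 -> 5 (moved)
  Node 5: index 3 -> 2 (moved)
  Node 6: index 4 -> 3 (moved)
Nodes that changed position: 1 2 4 5 6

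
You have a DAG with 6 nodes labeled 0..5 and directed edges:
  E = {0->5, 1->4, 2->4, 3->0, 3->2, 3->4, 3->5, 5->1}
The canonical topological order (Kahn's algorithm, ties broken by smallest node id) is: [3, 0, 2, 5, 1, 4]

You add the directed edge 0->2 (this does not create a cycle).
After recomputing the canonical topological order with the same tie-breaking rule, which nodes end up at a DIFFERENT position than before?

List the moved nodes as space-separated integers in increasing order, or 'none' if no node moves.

Old toposort: [3, 0, 2, 5, 1, 4]
Added edge 0->2
Recompute Kahn (smallest-id tiebreak):
  initial in-degrees: [1, 1, 2, 0, 3, 2]
  ready (indeg=0): [3]
  pop 3: indeg[0]->0; indeg[2]->1; indeg[4]->2; indeg[5]->1 | ready=[0] | order so far=[3]
  pop 0: indeg[2]->0; indeg[5]->0 | ready=[2, 5] | order so far=[3, 0]
  pop 2: indeg[4]->1 | ready=[5] | order so far=[3, 0, 2]
  pop 5: indeg[1]->0 | ready=[1] | order so far=[3, 0, 2, 5]
  pop 1: indeg[4]->0 | ready=[4] | order so far=[3, 0, 2, 5, 1]
  pop 4: no out-edges | ready=[] | order so far=[3, 0, 2, 5, 1, 4]
New canonical toposort: [3, 0, 2, 5, 1, 4]
Compare positions:
  Node 0: index 1 -> 1 (same)
  Node 1: index 4 -> 4 (same)
  Node 2: index 2 -> 2 (same)
  Node 3: index 0 -> 0 (same)
  Node 4: index 5 -> 5 (same)
  Node 5: index 3 -> 3 (same)
Nodes that changed position: none

Answer: none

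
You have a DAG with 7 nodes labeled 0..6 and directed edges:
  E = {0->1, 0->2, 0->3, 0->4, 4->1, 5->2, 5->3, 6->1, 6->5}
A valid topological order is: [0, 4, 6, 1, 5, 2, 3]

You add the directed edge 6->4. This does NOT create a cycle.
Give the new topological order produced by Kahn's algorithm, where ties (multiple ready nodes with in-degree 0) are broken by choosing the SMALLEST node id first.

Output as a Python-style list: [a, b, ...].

Old toposort: [0, 4, 6, 1, 5, 2, 3]
Added edge: 6->4
Position of 6 (2) > position of 4 (1). Must reorder: 6 must now come before 4.
Run Kahn's algorithm (break ties by smallest node id):
  initial in-degrees: [0, 3, 2, 2, 2, 1, 0]
  ready (indeg=0): [0, 6]
  pop 0: indeg[1]->2; indeg[2]->1; indeg[3]->1; indeg[4]->1 | ready=[6] | order so far=[0]
  pop 6: indeg[1]->1; indeg[4]->0; indeg[5]->0 | ready=[4, 5] | order so far=[0, 6]
  pop 4: indeg[1]->0 | ready=[1, 5] | order so far=[0, 6, 4]
  pop 1: no out-edges | ready=[5] | order so far=[0, 6, 4, 1]
  pop 5: indeg[2]->0; indeg[3]->0 | ready=[2, 3] | order so far=[0, 6, 4, 1, 5]
  pop 2: no out-edges | ready=[3] | order so far=[0, 6, 4, 1, 5, 2]
  pop 3: no out-edges | ready=[] | order so far=[0, 6, 4, 1, 5, 2, 3]
  Result: [0, 6, 4, 1, 5, 2, 3]

Answer: [0, 6, 4, 1, 5, 2, 3]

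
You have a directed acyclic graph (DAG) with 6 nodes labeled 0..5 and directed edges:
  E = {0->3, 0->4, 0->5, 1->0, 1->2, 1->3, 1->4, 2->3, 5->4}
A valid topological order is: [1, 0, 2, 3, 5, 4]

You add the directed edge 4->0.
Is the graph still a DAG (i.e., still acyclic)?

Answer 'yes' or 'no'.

Answer: no

Derivation:
Given toposort: [1, 0, 2, 3, 5, 4]
Position of 4: index 5; position of 0: index 1
New edge 4->0: backward (u after v in old order)
Backward edge: old toposort is now invalid. Check if this creates a cycle.
Does 0 already reach 4? Reachable from 0: [0, 3, 4, 5]. YES -> cycle!
Still a DAG? no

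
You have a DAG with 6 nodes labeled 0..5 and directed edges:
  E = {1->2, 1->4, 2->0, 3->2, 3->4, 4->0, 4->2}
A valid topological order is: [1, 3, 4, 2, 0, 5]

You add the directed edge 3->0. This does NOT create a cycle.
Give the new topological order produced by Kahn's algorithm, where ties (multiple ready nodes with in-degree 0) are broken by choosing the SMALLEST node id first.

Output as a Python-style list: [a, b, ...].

Answer: [1, 3, 4, 2, 0, 5]

Derivation:
Old toposort: [1, 3, 4, 2, 0, 5]
Added edge: 3->0
Position of 3 (1) < position of 0 (4). Old order still valid.
Run Kahn's algorithm (break ties by smallest node id):
  initial in-degrees: [3, 0, 3, 0, 2, 0]
  ready (indeg=0): [1, 3, 5]
  pop 1: indeg[2]->2; indeg[4]->1 | ready=[3, 5] | order so far=[1]
  pop 3: indeg[0]->2; indeg[2]->1; indeg[4]->0 | ready=[4, 5] | order so far=[1, 3]
  pop 4: indeg[0]->1; indeg[2]->0 | ready=[2, 5] | order so far=[1, 3, 4]
  pop 2: indeg[0]->0 | ready=[0, 5] | order so far=[1, 3, 4, 2]
  pop 0: no out-edges | ready=[5] | order so far=[1, 3, 4, 2, 0]
  pop 5: no out-edges | ready=[] | order so far=[1, 3, 4, 2, 0, 5]
  Result: [1, 3, 4, 2, 0, 5]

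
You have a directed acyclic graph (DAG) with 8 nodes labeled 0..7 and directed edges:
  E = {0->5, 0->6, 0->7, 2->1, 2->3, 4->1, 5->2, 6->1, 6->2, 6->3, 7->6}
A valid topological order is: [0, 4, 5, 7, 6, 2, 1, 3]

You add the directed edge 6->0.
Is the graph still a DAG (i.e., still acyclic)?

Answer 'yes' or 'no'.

Given toposort: [0, 4, 5, 7, 6, 2, 1, 3]
Position of 6: index 4; position of 0: index 0
New edge 6->0: backward (u after v in old order)
Backward edge: old toposort is now invalid. Check if this creates a cycle.
Does 0 already reach 6? Reachable from 0: [0, 1, 2, 3, 5, 6, 7]. YES -> cycle!
Still a DAG? no

Answer: no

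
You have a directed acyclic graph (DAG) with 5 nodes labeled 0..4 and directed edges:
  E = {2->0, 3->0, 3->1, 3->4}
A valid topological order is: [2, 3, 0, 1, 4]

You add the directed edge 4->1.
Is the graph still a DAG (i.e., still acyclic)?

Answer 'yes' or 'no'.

Given toposort: [2, 3, 0, 1, 4]
Position of 4: index 4; position of 1: index 3
New edge 4->1: backward (u after v in old order)
Backward edge: old toposort is now invalid. Check if this creates a cycle.
Does 1 already reach 4? Reachable from 1: [1]. NO -> still a DAG (reorder needed).
Still a DAG? yes

Answer: yes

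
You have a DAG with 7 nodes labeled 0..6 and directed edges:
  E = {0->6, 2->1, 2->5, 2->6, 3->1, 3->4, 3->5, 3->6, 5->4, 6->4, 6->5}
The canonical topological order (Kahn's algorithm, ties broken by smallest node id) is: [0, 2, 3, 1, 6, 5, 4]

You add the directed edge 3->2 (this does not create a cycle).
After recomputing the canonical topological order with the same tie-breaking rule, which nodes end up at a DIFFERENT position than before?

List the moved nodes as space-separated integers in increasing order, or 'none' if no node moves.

Old toposort: [0, 2, 3, 1, 6, 5, 4]
Added edge 3->2
Recompute Kahn (smallest-id tiebreak):
  initial in-degrees: [0, 2, 1, 0, 3, 3, 3]
  ready (indeg=0): [0, 3]
  pop 0: indeg[6]->2 | ready=[3] | order so far=[0]
  pop 3: indeg[1]->1; indeg[2]->0; indeg[4]->2; indeg[5]->2; indeg[6]->1 | ready=[2] | order so far=[0, 3]
  pop 2: indeg[1]->0; indeg[5]->1; indeg[6]->0 | ready=[1, 6] | order so far=[0, 3, 2]
  pop 1: no out-edges | ready=[6] | order so far=[0, 3, 2, 1]
  pop 6: indeg[4]->1; indeg[5]->0 | ready=[5] | order so far=[0, 3, 2, 1, 6]
  pop 5: indeg[4]->0 | ready=[4] | order so far=[0, 3, 2, 1, 6, 5]
  pop 4: no out-edges | ready=[] | order so far=[0, 3, 2, 1, 6, 5, 4]
New canonical toposort: [0, 3, 2, 1, 6, 5, 4]
Compare positions:
  Node 0: index 0 -> 0 (same)
  Node 1: index 3 -> 3 (same)
  Node 2: index 1 -> 2 (moved)
  Node 3: index 2 -> 1 (moved)
  Node 4: index 6 -> 6 (same)
  Node 5: index 5 -> 5 (same)
  Node 6: index 4 -> 4 (same)
Nodes that changed position: 2 3

Answer: 2 3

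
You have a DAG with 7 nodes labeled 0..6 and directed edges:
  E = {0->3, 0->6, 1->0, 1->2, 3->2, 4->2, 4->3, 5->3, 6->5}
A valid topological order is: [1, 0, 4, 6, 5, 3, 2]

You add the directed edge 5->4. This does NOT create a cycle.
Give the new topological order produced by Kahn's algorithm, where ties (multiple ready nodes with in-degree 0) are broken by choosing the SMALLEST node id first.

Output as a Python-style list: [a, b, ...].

Old toposort: [1, 0, 4, 6, 5, 3, 2]
Added edge: 5->4
Position of 5 (4) > position of 4 (2). Must reorder: 5 must now come before 4.
Run Kahn's algorithm (break ties by smallest node id):
  initial in-degrees: [1, 0, 3, 3, 1, 1, 1]
  ready (indeg=0): [1]
  pop 1: indeg[0]->0; indeg[2]->2 | ready=[0] | order so far=[1]
  pop 0: indeg[3]->2; indeg[6]->0 | ready=[6] | order so far=[1, 0]
  pop 6: indeg[5]->0 | ready=[5] | order so far=[1, 0, 6]
  pop 5: indeg[3]->1; indeg[4]->0 | ready=[4] | order so far=[1, 0, 6, 5]
  pop 4: indeg[2]->1; indeg[3]->0 | ready=[3] | order so far=[1, 0, 6, 5, 4]
  pop 3: indeg[2]->0 | ready=[2] | order so far=[1, 0, 6, 5, 4, 3]
  pop 2: no out-edges | ready=[] | order so far=[1, 0, 6, 5, 4, 3, 2]
  Result: [1, 0, 6, 5, 4, 3, 2]

Answer: [1, 0, 6, 5, 4, 3, 2]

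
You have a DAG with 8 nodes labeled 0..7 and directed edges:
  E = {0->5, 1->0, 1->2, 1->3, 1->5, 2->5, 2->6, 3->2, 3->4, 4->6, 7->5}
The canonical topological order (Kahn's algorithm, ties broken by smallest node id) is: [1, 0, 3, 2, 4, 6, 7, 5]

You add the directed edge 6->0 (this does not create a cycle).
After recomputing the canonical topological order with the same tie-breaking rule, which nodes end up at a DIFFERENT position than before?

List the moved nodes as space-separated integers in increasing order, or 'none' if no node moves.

Answer: 0 2 3 4 6

Derivation:
Old toposort: [1, 0, 3, 2, 4, 6, 7, 5]
Added edge 6->0
Recompute Kahn (smallest-id tiebreak):
  initial in-degrees: [2, 0, 2, 1, 1, 4, 2, 0]
  ready (indeg=0): [1, 7]
  pop 1: indeg[0]->1; indeg[2]->1; indeg[3]->0; indeg[5]->3 | ready=[3, 7] | order so far=[1]
  pop 3: indeg[2]->0; indeg[4]->0 | ready=[2, 4, 7] | order so far=[1, 3]
  pop 2: indeg[5]->2; indeg[6]->1 | ready=[4, 7] | order so far=[1, 3, 2]
  pop 4: indeg[6]->0 | ready=[6, 7] | order so far=[1, 3, 2, 4]
  pop 6: indeg[0]->0 | ready=[0, 7] | order so far=[1, 3, 2, 4, 6]
  pop 0: indeg[5]->1 | ready=[7] | order so far=[1, 3, 2, 4, 6, 0]
  pop 7: indeg[5]->0 | ready=[5] | order so far=[1, 3, 2, 4, 6, 0, 7]
  pop 5: no out-edges | ready=[] | order so far=[1, 3, 2, 4, 6, 0, 7, 5]
New canonical toposort: [1, 3, 2, 4, 6, 0, 7, 5]
Compare positions:
  Node 0: index 1 -> 5 (moved)
  Node 1: index 0 -> 0 (same)
  Node 2: index 3 -> 2 (moved)
  Node 3: index 2 -> 1 (moved)
  Node 4: index 4 -> 3 (moved)
  Node 5: index 7 -> 7 (same)
  Node 6: index 5 -> 4 (moved)
  Node 7: index 6 -> 6 (same)
Nodes that changed position: 0 2 3 4 6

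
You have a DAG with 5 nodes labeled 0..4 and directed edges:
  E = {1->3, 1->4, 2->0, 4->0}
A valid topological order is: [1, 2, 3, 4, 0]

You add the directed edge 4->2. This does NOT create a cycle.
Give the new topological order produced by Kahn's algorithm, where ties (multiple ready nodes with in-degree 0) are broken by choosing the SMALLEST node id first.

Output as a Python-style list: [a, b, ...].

Answer: [1, 3, 4, 2, 0]

Derivation:
Old toposort: [1, 2, 3, 4, 0]
Added edge: 4->2
Position of 4 (3) > position of 2 (1). Must reorder: 4 must now come before 2.
Run Kahn's algorithm (break ties by smallest node id):
  initial in-degrees: [2, 0, 1, 1, 1]
  ready (indeg=0): [1]
  pop 1: indeg[3]->0; indeg[4]->0 | ready=[3, 4] | order so far=[1]
  pop 3: no out-edges | ready=[4] | order so far=[1, 3]
  pop 4: indeg[0]->1; indeg[2]->0 | ready=[2] | order so far=[1, 3, 4]
  pop 2: indeg[0]->0 | ready=[0] | order so far=[1, 3, 4, 2]
  pop 0: no out-edges | ready=[] | order so far=[1, 3, 4, 2, 0]
  Result: [1, 3, 4, 2, 0]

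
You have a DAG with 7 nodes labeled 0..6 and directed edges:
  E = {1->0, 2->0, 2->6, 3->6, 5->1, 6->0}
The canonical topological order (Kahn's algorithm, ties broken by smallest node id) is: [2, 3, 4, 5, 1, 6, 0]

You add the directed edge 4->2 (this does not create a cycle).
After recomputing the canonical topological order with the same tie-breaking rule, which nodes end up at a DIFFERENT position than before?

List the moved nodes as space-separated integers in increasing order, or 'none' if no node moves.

Old toposort: [2, 3, 4, 5, 1, 6, 0]
Added edge 4->2
Recompute Kahn (smallest-id tiebreak):
  initial in-degrees: [3, 1, 1, 0, 0, 0, 2]
  ready (indeg=0): [3, 4, 5]
  pop 3: indeg[6]->1 | ready=[4, 5] | order so far=[3]
  pop 4: indeg[2]->0 | ready=[2, 5] | order so far=[3, 4]
  pop 2: indeg[0]->2; indeg[6]->0 | ready=[5, 6] | order so far=[3, 4, 2]
  pop 5: indeg[1]->0 | ready=[1, 6] | order so far=[3, 4, 2, 5]
  pop 1: indeg[0]->1 | ready=[6] | order so far=[3, 4, 2, 5, 1]
  pop 6: indeg[0]->0 | ready=[0] | order so far=[3, 4, 2, 5, 1, 6]
  pop 0: no out-edges | ready=[] | order so far=[3, 4, 2, 5, 1, 6, 0]
New canonical toposort: [3, 4, 2, 5, 1, 6, 0]
Compare positions:
  Node 0: index 6 -> 6 (same)
  Node 1: index 4 -> 4 (same)
  Node 2: index 0 -> 2 (moved)
  Node 3: index 1 -> 0 (moved)
  Node 4: index 2 -> 1 (moved)
  Node 5: index 3 -> 3 (same)
  Node 6: index 5 -> 5 (same)
Nodes that changed position: 2 3 4

Answer: 2 3 4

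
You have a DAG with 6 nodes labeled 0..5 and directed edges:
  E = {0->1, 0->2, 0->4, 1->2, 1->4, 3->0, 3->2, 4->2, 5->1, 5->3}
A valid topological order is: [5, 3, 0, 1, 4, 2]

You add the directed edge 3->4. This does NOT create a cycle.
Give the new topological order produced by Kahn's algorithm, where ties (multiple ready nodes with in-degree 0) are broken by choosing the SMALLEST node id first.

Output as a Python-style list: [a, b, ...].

Old toposort: [5, 3, 0, 1, 4, 2]
Added edge: 3->4
Position of 3 (1) < position of 4 (4). Old order still valid.
Run Kahn's algorithm (break ties by smallest node id):
  initial in-degrees: [1, 2, 4, 1, 3, 0]
  ready (indeg=0): [5]
  pop 5: indeg[1]->1; indeg[3]->0 | ready=[3] | order so far=[5]
  pop 3: indeg[0]->0; indeg[2]->3; indeg[4]->2 | ready=[0] | order so far=[5, 3]
  pop 0: indeg[1]->0; indeg[2]->2; indeg[4]->1 | ready=[1] | order so far=[5, 3, 0]
  pop 1: indeg[2]->1; indeg[4]->0 | ready=[4] | order so far=[5, 3, 0, 1]
  pop 4: indeg[2]->0 | ready=[2] | order so far=[5, 3, 0, 1, 4]
  pop 2: no out-edges | ready=[] | order so far=[5, 3, 0, 1, 4, 2]
  Result: [5, 3, 0, 1, 4, 2]

Answer: [5, 3, 0, 1, 4, 2]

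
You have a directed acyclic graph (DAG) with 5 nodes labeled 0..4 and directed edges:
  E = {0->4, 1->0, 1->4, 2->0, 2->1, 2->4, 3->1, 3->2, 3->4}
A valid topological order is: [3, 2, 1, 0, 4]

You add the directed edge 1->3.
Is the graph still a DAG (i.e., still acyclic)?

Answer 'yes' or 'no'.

Given toposort: [3, 2, 1, 0, 4]
Position of 1: index 2; position of 3: index 0
New edge 1->3: backward (u after v in old order)
Backward edge: old toposort is now invalid. Check if this creates a cycle.
Does 3 already reach 1? Reachable from 3: [0, 1, 2, 3, 4]. YES -> cycle!
Still a DAG? no

Answer: no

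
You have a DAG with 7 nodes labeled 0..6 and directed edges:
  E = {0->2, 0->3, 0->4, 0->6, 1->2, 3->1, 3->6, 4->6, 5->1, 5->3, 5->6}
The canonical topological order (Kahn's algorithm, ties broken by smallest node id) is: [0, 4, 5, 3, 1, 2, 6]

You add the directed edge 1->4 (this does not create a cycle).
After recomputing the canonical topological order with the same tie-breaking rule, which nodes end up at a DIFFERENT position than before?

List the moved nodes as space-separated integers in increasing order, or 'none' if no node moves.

Answer: 1 2 3 4 5

Derivation:
Old toposort: [0, 4, 5, 3, 1, 2, 6]
Added edge 1->4
Recompute Kahn (smallest-id tiebreak):
  initial in-degrees: [0, 2, 2, 2, 2, 0, 4]
  ready (indeg=0): [0, 5]
  pop 0: indeg[2]->1; indeg[3]->1; indeg[4]->1; indeg[6]->3 | ready=[5] | order so far=[0]
  pop 5: indeg[1]->1; indeg[3]->0; indeg[6]->2 | ready=[3] | order so far=[0, 5]
  pop 3: indeg[1]->0; indeg[6]->1 | ready=[1] | order so far=[0, 5, 3]
  pop 1: indeg[2]->0; indeg[4]->0 | ready=[2, 4] | order so far=[0, 5, 3, 1]
  pop 2: no out-edges | ready=[4] | order so far=[0, 5, 3, 1, 2]
  pop 4: indeg[6]->0 | ready=[6] | order so far=[0, 5, 3, 1, 2, 4]
  pop 6: no out-edges | ready=[] | order so far=[0, 5, 3, 1, 2, 4, 6]
New canonical toposort: [0, 5, 3, 1, 2, 4, 6]
Compare positions:
  Node 0: index 0 -> 0 (same)
  Node 1: index 4 -> 3 (moved)
  Node 2: index 5 -> 4 (moved)
  Node 3: index 3 -> 2 (moved)
  Node 4: index 1 -> 5 (moved)
  Node 5: index 2 -> 1 (moved)
  Node 6: index 6 -> 6 (same)
Nodes that changed position: 1 2 3 4 5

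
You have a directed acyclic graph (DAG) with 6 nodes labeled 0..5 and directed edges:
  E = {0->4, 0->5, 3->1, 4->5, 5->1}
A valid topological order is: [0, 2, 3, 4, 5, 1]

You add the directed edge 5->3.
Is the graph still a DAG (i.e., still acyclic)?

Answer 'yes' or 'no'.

Answer: yes

Derivation:
Given toposort: [0, 2, 3, 4, 5, 1]
Position of 5: index 4; position of 3: index 2
New edge 5->3: backward (u after v in old order)
Backward edge: old toposort is now invalid. Check if this creates a cycle.
Does 3 already reach 5? Reachable from 3: [1, 3]. NO -> still a DAG (reorder needed).
Still a DAG? yes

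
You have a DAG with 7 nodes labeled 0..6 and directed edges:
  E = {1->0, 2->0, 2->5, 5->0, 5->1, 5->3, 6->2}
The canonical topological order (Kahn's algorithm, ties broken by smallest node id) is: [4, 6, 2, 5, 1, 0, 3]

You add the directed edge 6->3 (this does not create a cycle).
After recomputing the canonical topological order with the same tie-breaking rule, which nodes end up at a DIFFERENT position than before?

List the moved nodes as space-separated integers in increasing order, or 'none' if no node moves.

Old toposort: [4, 6, 2, 5, 1, 0, 3]
Added edge 6->3
Recompute Kahn (smallest-id tiebreak):
  initial in-degrees: [3, 1, 1, 2, 0, 1, 0]
  ready (indeg=0): [4, 6]
  pop 4: no out-edges | ready=[6] | order so far=[4]
  pop 6: indeg[2]->0; indeg[3]->1 | ready=[2] | order so far=[4, 6]
  pop 2: indeg[0]->2; indeg[5]->0 | ready=[5] | order so far=[4, 6, 2]
  pop 5: indeg[0]->1; indeg[1]->0; indeg[3]->0 | ready=[1, 3] | order so far=[4, 6, 2, 5]
  pop 1: indeg[0]->0 | ready=[0, 3] | order so far=[4, 6, 2, 5, 1]
  pop 0: no out-edges | ready=[3] | order so far=[4, 6, 2, 5, 1, 0]
  pop 3: no out-edges | ready=[] | order so far=[4, 6, 2, 5, 1, 0, 3]
New canonical toposort: [4, 6, 2, 5, 1, 0, 3]
Compare positions:
  Node 0: index 5 -> 5 (same)
  Node 1: index 4 -> 4 (same)
  Node 2: index 2 -> 2 (same)
  Node 3: index 6 -> 6 (same)
  Node 4: index 0 -> 0 (same)
  Node 5: index 3 -> 3 (same)
  Node 6: index 1 -> 1 (same)
Nodes that changed position: none

Answer: none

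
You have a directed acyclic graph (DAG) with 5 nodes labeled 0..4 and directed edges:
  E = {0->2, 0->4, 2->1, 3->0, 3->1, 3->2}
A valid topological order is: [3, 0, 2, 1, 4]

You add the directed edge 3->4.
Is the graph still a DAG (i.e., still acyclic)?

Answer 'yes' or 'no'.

Answer: yes

Derivation:
Given toposort: [3, 0, 2, 1, 4]
Position of 3: index 0; position of 4: index 4
New edge 3->4: forward
Forward edge: respects the existing order. Still a DAG, same toposort still valid.
Still a DAG? yes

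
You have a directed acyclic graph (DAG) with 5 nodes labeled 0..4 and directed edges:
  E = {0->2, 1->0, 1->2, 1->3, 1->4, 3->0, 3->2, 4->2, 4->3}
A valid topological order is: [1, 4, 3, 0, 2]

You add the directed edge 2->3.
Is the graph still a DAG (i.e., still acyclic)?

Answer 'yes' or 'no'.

Answer: no

Derivation:
Given toposort: [1, 4, 3, 0, 2]
Position of 2: index 4; position of 3: index 2
New edge 2->3: backward (u after v in old order)
Backward edge: old toposort is now invalid. Check if this creates a cycle.
Does 3 already reach 2? Reachable from 3: [0, 2, 3]. YES -> cycle!
Still a DAG? no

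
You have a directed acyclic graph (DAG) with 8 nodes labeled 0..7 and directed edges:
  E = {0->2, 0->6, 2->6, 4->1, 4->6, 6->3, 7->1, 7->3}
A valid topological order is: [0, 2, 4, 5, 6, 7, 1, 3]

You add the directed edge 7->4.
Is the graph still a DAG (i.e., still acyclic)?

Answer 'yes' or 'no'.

Given toposort: [0, 2, 4, 5, 6, 7, 1, 3]
Position of 7: index 5; position of 4: index 2
New edge 7->4: backward (u after v in old order)
Backward edge: old toposort is now invalid. Check if this creates a cycle.
Does 4 already reach 7? Reachable from 4: [1, 3, 4, 6]. NO -> still a DAG (reorder needed).
Still a DAG? yes

Answer: yes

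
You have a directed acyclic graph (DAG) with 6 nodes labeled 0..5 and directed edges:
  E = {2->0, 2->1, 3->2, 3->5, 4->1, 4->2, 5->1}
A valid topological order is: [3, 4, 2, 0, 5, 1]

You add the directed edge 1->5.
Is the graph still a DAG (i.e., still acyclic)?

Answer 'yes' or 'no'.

Given toposort: [3, 4, 2, 0, 5, 1]
Position of 1: index 5; position of 5: index 4
New edge 1->5: backward (u after v in old order)
Backward edge: old toposort is now invalid. Check if this creates a cycle.
Does 5 already reach 1? Reachable from 5: [1, 5]. YES -> cycle!
Still a DAG? no

Answer: no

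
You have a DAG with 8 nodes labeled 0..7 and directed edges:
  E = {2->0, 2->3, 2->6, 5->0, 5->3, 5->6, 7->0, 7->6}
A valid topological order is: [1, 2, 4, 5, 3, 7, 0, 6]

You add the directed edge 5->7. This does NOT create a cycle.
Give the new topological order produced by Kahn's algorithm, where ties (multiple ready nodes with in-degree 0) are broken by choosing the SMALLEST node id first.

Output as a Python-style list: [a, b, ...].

Answer: [1, 2, 4, 5, 3, 7, 0, 6]

Derivation:
Old toposort: [1, 2, 4, 5, 3, 7, 0, 6]
Added edge: 5->7
Position of 5 (3) < position of 7 (5). Old order still valid.
Run Kahn's algorithm (break ties by smallest node id):
  initial in-degrees: [3, 0, 0, 2, 0, 0, 3, 1]
  ready (indeg=0): [1, 2, 4, 5]
  pop 1: no out-edges | ready=[2, 4, 5] | order so far=[1]
  pop 2: indeg[0]->2; indeg[3]->1; indeg[6]->2 | ready=[4, 5] | order so far=[1, 2]
  pop 4: no out-edges | ready=[5] | order so far=[1, 2, 4]
  pop 5: indeg[0]->1; indeg[3]->0; indeg[6]->1; indeg[7]->0 | ready=[3, 7] | order so far=[1, 2, 4, 5]
  pop 3: no out-edges | ready=[7] | order so far=[1, 2, 4, 5, 3]
  pop 7: indeg[0]->0; indeg[6]->0 | ready=[0, 6] | order so far=[1, 2, 4, 5, 3, 7]
  pop 0: no out-edges | ready=[6] | order so far=[1, 2, 4, 5, 3, 7, 0]
  pop 6: no out-edges | ready=[] | order so far=[1, 2, 4, 5, 3, 7, 0, 6]
  Result: [1, 2, 4, 5, 3, 7, 0, 6]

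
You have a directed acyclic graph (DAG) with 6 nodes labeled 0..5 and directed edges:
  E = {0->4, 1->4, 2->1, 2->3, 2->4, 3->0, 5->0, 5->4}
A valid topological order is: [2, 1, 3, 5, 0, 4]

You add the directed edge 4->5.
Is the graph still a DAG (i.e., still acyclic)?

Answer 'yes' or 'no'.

Answer: no

Derivation:
Given toposort: [2, 1, 3, 5, 0, 4]
Position of 4: index 5; position of 5: index 3
New edge 4->5: backward (u after v in old order)
Backward edge: old toposort is now invalid. Check if this creates a cycle.
Does 5 already reach 4? Reachable from 5: [0, 4, 5]. YES -> cycle!
Still a DAG? no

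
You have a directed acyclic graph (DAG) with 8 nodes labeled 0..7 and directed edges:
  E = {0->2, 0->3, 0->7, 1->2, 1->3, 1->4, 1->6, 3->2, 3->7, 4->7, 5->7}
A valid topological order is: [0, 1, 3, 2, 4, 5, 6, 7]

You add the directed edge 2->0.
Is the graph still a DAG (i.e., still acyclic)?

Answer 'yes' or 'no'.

Answer: no

Derivation:
Given toposort: [0, 1, 3, 2, 4, 5, 6, 7]
Position of 2: index 3; position of 0: index 0
New edge 2->0: backward (u after v in old order)
Backward edge: old toposort is now invalid. Check if this creates a cycle.
Does 0 already reach 2? Reachable from 0: [0, 2, 3, 7]. YES -> cycle!
Still a DAG? no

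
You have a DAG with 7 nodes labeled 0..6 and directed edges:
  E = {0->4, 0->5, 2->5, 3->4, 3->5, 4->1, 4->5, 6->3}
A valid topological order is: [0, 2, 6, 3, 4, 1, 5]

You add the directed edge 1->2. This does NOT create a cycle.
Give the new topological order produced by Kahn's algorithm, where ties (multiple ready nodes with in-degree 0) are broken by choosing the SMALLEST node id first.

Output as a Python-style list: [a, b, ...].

Answer: [0, 6, 3, 4, 1, 2, 5]

Derivation:
Old toposort: [0, 2, 6, 3, 4, 1, 5]
Added edge: 1->2
Position of 1 (5) > position of 2 (1). Must reorder: 1 must now come before 2.
Run Kahn's algorithm (break ties by smallest node id):
  initial in-degrees: [0, 1, 1, 1, 2, 4, 0]
  ready (indeg=0): [0, 6]
  pop 0: indeg[4]->1; indeg[5]->3 | ready=[6] | order so far=[0]
  pop 6: indeg[3]->0 | ready=[3] | order so far=[0, 6]
  pop 3: indeg[4]->0; indeg[5]->2 | ready=[4] | order so far=[0, 6, 3]
  pop 4: indeg[1]->0; indeg[5]->1 | ready=[1] | order so far=[0, 6, 3, 4]
  pop 1: indeg[2]->0 | ready=[2] | order so far=[0, 6, 3, 4, 1]
  pop 2: indeg[5]->0 | ready=[5] | order so far=[0, 6, 3, 4, 1, 2]
  pop 5: no out-edges | ready=[] | order so far=[0, 6, 3, 4, 1, 2, 5]
  Result: [0, 6, 3, 4, 1, 2, 5]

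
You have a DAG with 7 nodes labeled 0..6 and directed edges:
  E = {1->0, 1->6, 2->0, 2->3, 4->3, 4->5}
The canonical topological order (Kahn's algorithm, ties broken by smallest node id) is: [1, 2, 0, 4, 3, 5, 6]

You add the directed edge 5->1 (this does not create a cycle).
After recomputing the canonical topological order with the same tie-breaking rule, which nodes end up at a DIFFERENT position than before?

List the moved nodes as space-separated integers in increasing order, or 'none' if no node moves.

Old toposort: [1, 2, 0, 4, 3, 5, 6]
Added edge 5->1
Recompute Kahn (smallest-id tiebreak):
  initial in-degrees: [2, 1, 0, 2, 0, 1, 1]
  ready (indeg=0): [2, 4]
  pop 2: indeg[0]->1; indeg[3]->1 | ready=[4] | order so far=[2]
  pop 4: indeg[3]->0; indeg[5]->0 | ready=[3, 5] | order so far=[2, 4]
  pop 3: no out-edges | ready=[5] | order so far=[2, 4, 3]
  pop 5: indeg[1]->0 | ready=[1] | order so far=[2, 4, 3, 5]
  pop 1: indeg[0]->0; indeg[6]->0 | ready=[0, 6] | order so far=[2, 4, 3, 5, 1]
  pop 0: no out-edges | ready=[6] | order so far=[2, 4, 3, 5, 1, 0]
  pop 6: no out-edges | ready=[] | order so far=[2, 4, 3, 5, 1, 0, 6]
New canonical toposort: [2, 4, 3, 5, 1, 0, 6]
Compare positions:
  Node 0: index 2 -> 5 (moved)
  Node 1: index 0 -> 4 (moved)
  Node 2: index 1 -> 0 (moved)
  Node 3: index 4 -> 2 (moved)
  Node 4: index 3 -> 1 (moved)
  Node 5: index 5 -> 3 (moved)
  Node 6: index 6 -> 6 (same)
Nodes that changed position: 0 1 2 3 4 5

Answer: 0 1 2 3 4 5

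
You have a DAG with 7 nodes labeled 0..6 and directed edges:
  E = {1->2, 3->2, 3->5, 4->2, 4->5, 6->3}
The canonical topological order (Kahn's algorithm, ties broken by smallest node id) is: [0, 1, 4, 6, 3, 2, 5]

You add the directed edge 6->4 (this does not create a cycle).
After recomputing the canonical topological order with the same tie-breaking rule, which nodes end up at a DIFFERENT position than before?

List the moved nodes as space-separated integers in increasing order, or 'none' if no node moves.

Old toposort: [0, 1, 4, 6, 3, 2, 5]
Added edge 6->4
Recompute Kahn (smallest-id tiebreak):
  initial in-degrees: [0, 0, 3, 1, 1, 2, 0]
  ready (indeg=0): [0, 1, 6]
  pop 0: no out-edges | ready=[1, 6] | order so far=[0]
  pop 1: indeg[2]->2 | ready=[6] | order so far=[0, 1]
  pop 6: indeg[3]->0; indeg[4]->0 | ready=[3, 4] | order so far=[0, 1, 6]
  pop 3: indeg[2]->1; indeg[5]->1 | ready=[4] | order so far=[0, 1, 6, 3]
  pop 4: indeg[2]->0; indeg[5]->0 | ready=[2, 5] | order so far=[0, 1, 6, 3, 4]
  pop 2: no out-edges | ready=[5] | order so far=[0, 1, 6, 3, 4, 2]
  pop 5: no out-edges | ready=[] | order so far=[0, 1, 6, 3, 4, 2, 5]
New canonical toposort: [0, 1, 6, 3, 4, 2, 5]
Compare positions:
  Node 0: index 0 -> 0 (same)
  Node 1: index 1 -> 1 (same)
  Node 2: index 5 -> 5 (same)
  Node 3: index 4 -> 3 (moved)
  Node 4: index 2 -> 4 (moved)
  Node 5: index 6 -> 6 (same)
  Node 6: index 3 -> 2 (moved)
Nodes that changed position: 3 4 6

Answer: 3 4 6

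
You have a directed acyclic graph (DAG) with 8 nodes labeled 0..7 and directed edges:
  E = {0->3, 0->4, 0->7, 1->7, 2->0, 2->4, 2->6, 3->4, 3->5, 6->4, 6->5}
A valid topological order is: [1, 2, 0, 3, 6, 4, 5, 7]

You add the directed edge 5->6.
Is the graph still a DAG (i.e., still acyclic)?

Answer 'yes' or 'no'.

Given toposort: [1, 2, 0, 3, 6, 4, 5, 7]
Position of 5: index 6; position of 6: index 4
New edge 5->6: backward (u after v in old order)
Backward edge: old toposort is now invalid. Check if this creates a cycle.
Does 6 already reach 5? Reachable from 6: [4, 5, 6]. YES -> cycle!
Still a DAG? no

Answer: no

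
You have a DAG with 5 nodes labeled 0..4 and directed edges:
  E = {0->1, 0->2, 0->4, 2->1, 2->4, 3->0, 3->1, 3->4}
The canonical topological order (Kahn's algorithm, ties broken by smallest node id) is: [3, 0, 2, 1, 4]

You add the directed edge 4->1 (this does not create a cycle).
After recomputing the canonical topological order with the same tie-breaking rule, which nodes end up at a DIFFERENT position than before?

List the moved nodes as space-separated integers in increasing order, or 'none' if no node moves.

Old toposort: [3, 0, 2, 1, 4]
Added edge 4->1
Recompute Kahn (smallest-id tiebreak):
  initial in-degrees: [1, 4, 1, 0, 3]
  ready (indeg=0): [3]
  pop 3: indeg[0]->0; indeg[1]->3; indeg[4]->2 | ready=[0] | order so far=[3]
  pop 0: indeg[1]->2; indeg[2]->0; indeg[4]->1 | ready=[2] | order so far=[3, 0]
  pop 2: indeg[1]->1; indeg[4]->0 | ready=[4] | order so far=[3, 0, 2]
  pop 4: indeg[1]->0 | ready=[1] | order so far=[3, 0, 2, 4]
  pop 1: no out-edges | ready=[] | order so far=[3, 0, 2, 4, 1]
New canonical toposort: [3, 0, 2, 4, 1]
Compare positions:
  Node 0: index 1 -> 1 (same)
  Node 1: index 3 -> 4 (moved)
  Node 2: index 2 -> 2 (same)
  Node 3: index 0 -> 0 (same)
  Node 4: index 4 -> 3 (moved)
Nodes that changed position: 1 4

Answer: 1 4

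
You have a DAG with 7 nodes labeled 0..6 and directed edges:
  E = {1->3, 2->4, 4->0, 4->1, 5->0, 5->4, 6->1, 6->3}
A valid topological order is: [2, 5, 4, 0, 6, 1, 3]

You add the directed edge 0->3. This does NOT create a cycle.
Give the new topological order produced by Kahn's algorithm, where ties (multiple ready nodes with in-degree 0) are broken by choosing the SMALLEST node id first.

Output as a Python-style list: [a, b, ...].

Old toposort: [2, 5, 4, 0, 6, 1, 3]
Added edge: 0->3
Position of 0 (3) < position of 3 (6). Old order still valid.
Run Kahn's algorithm (break ties by smallest node id):
  initial in-degrees: [2, 2, 0, 3, 2, 0, 0]
  ready (indeg=0): [2, 5, 6]
  pop 2: indeg[4]->1 | ready=[5, 6] | order so far=[2]
  pop 5: indeg[0]->1; indeg[4]->0 | ready=[4, 6] | order so far=[2, 5]
  pop 4: indeg[0]->0; indeg[1]->1 | ready=[0, 6] | order so far=[2, 5, 4]
  pop 0: indeg[3]->2 | ready=[6] | order so far=[2, 5, 4, 0]
  pop 6: indeg[1]->0; indeg[3]->1 | ready=[1] | order so far=[2, 5, 4, 0, 6]
  pop 1: indeg[3]->0 | ready=[3] | order so far=[2, 5, 4, 0, 6, 1]
  pop 3: no out-edges | ready=[] | order so far=[2, 5, 4, 0, 6, 1, 3]
  Result: [2, 5, 4, 0, 6, 1, 3]

Answer: [2, 5, 4, 0, 6, 1, 3]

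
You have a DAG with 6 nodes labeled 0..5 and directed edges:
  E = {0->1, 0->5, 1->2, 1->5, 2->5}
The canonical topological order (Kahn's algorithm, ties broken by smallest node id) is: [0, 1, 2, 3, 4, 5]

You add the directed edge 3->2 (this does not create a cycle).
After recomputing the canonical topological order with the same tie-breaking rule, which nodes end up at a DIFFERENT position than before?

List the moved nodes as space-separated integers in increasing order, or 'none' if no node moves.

Old toposort: [0, 1, 2, 3, 4, 5]
Added edge 3->2
Recompute Kahn (smallest-id tiebreak):
  initial in-degrees: [0, 1, 2, 0, 0, 3]
  ready (indeg=0): [0, 3, 4]
  pop 0: indeg[1]->0; indeg[5]->2 | ready=[1, 3, 4] | order so far=[0]
  pop 1: indeg[2]->1; indeg[5]->1 | ready=[3, 4] | order so far=[0, 1]
  pop 3: indeg[2]->0 | ready=[2, 4] | order so far=[0, 1, 3]
  pop 2: indeg[5]->0 | ready=[4, 5] | order so far=[0, 1, 3, 2]
  pop 4: no out-edges | ready=[5] | order so far=[0, 1, 3, 2, 4]
  pop 5: no out-edges | ready=[] | order so far=[0, 1, 3, 2, 4, 5]
New canonical toposort: [0, 1, 3, 2, 4, 5]
Compare positions:
  Node 0: index 0 -> 0 (same)
  Node 1: index 1 -> 1 (same)
  Node 2: index 2 -> 3 (moved)
  Node 3: index 3 -> 2 (moved)
  Node 4: index 4 -> 4 (same)
  Node 5: index 5 -> 5 (same)
Nodes that changed position: 2 3

Answer: 2 3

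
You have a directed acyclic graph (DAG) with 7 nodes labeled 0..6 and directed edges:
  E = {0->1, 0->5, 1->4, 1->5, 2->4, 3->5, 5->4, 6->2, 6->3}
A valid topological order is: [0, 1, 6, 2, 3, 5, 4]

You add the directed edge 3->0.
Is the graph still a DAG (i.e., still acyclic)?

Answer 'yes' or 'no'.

Given toposort: [0, 1, 6, 2, 3, 5, 4]
Position of 3: index 4; position of 0: index 0
New edge 3->0: backward (u after v in old order)
Backward edge: old toposort is now invalid. Check if this creates a cycle.
Does 0 already reach 3? Reachable from 0: [0, 1, 4, 5]. NO -> still a DAG (reorder needed).
Still a DAG? yes

Answer: yes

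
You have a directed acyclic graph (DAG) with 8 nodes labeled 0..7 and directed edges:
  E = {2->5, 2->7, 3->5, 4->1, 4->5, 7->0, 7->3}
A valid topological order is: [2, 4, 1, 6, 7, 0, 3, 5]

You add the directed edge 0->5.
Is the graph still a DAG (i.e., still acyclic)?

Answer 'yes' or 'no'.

Given toposort: [2, 4, 1, 6, 7, 0, 3, 5]
Position of 0: index 5; position of 5: index 7
New edge 0->5: forward
Forward edge: respects the existing order. Still a DAG, same toposort still valid.
Still a DAG? yes

Answer: yes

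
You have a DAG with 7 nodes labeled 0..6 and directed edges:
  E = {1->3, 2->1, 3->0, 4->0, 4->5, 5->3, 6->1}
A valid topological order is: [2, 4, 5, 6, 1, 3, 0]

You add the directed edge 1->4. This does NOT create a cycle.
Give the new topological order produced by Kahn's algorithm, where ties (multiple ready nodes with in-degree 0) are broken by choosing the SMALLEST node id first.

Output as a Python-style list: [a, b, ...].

Old toposort: [2, 4, 5, 6, 1, 3, 0]
Added edge: 1->4
Position of 1 (4) > position of 4 (1). Must reorder: 1 must now come before 4.
Run Kahn's algorithm (break ties by smallest node id):
  initial in-degrees: [2, 2, 0, 2, 1, 1, 0]
  ready (indeg=0): [2, 6]
  pop 2: indeg[1]->1 | ready=[6] | order so far=[2]
  pop 6: indeg[1]->0 | ready=[1] | order so far=[2, 6]
  pop 1: indeg[3]->1; indeg[4]->0 | ready=[4] | order so far=[2, 6, 1]
  pop 4: indeg[0]->1; indeg[5]->0 | ready=[5] | order so far=[2, 6, 1, 4]
  pop 5: indeg[3]->0 | ready=[3] | order so far=[2, 6, 1, 4, 5]
  pop 3: indeg[0]->0 | ready=[0] | order so far=[2, 6, 1, 4, 5, 3]
  pop 0: no out-edges | ready=[] | order so far=[2, 6, 1, 4, 5, 3, 0]
  Result: [2, 6, 1, 4, 5, 3, 0]

Answer: [2, 6, 1, 4, 5, 3, 0]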